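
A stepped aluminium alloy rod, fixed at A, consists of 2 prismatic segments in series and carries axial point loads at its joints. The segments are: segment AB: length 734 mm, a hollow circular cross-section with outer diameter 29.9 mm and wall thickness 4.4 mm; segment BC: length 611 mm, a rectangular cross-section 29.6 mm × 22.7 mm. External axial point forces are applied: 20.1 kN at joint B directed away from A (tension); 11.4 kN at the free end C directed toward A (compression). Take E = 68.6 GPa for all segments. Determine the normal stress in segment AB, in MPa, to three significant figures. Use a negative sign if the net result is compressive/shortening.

Internal axial forces (sectioning from the free end, tension +): N_BC = -11.4 kN, N_AB = 8.7 kN.
A_AB = 352.5 mm².
σ_AB = N_AB/A_AB = 8700/352.5 = 24.68 MPa.

24.7 MPa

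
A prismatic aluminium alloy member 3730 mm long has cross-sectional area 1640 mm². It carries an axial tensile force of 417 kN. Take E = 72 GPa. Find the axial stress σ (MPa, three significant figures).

σ = N/A = 417000/1640 = 254.3 MPa.

254 MPa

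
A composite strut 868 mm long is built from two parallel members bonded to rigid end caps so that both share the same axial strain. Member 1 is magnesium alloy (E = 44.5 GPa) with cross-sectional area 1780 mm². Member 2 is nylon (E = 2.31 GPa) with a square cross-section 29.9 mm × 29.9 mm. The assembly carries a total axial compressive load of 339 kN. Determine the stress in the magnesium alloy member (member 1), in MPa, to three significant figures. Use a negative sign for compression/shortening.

A_2 = 894 mm².
Equal strain + equilibrium ⇒ each member carries load in proportion to AE: A₁E₁ = 79210000 N, A₂E₂ = 2065000 N, ΣAE = 81280000 N.
σ₁ = P·E₁/ΣAE = -339000·44500/81280000 = -185.6 MPa.

-186 MPa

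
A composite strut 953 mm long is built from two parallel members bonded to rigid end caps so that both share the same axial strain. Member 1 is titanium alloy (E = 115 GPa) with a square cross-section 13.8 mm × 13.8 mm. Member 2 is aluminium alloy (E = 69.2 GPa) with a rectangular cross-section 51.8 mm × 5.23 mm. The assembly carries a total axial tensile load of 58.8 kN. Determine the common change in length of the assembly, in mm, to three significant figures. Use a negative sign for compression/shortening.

A_1 = 190.4 mm².
A_2 = 270.9 mm².
Equal strain + equilibrium ⇒ each member carries load in proportion to AE: A₁E₁ = 21900000 N, A₂E₂ = 18750000 N, ΣAE = 40650000 N.
δ = PL/ΣAE = 58800·953/40650000 = 1.379 mm.

1.38 mm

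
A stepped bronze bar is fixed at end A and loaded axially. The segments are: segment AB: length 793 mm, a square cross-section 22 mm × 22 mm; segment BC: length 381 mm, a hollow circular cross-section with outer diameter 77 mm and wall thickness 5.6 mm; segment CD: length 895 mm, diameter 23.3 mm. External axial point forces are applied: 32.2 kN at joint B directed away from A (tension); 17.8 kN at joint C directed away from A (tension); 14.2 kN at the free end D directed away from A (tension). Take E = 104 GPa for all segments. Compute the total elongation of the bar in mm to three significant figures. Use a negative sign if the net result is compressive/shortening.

1.39 mm

Internal axial forces (sectioning from the free end, tension +): N_CD = 14.2 kN, N_BC = 32 kN, N_AB = 64.2 kN.
A_AB = 484 mm².
A_BC = 1256 mm².
A_CD = 426.4 mm².
δ_AB = 64200·793/(484·104000) = 1.011 mm
δ_BC = 32000·381/(1256·104000) = 0.09333 mm
δ_CD = 14200·895/(426.4·104000) = 0.2866 mm
δ = Σδ_i = 1.391 mm.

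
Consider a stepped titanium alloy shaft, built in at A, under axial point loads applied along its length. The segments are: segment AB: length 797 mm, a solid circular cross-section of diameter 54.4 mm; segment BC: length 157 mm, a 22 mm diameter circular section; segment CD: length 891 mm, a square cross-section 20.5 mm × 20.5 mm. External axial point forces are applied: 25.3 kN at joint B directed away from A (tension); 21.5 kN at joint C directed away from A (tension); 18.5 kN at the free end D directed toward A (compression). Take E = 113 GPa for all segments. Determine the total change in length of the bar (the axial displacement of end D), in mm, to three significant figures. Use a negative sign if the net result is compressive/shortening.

-0.250 mm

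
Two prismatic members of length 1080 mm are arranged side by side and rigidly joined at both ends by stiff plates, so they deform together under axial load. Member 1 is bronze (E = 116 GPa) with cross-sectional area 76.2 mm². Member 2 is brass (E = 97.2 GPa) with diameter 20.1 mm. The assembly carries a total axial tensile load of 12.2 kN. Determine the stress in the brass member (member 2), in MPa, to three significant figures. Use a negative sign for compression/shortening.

29.9 MPa

A_2 = 317.3 mm².
Equal strain + equilibrium ⇒ each member carries load in proportion to AE: A₁E₁ = 8839000 N, A₂E₂ = 30840000 N, ΣAE = 39680000 N.
σ₂ = P·E₂/ΣAE = 12200·97200/39680000 = 29.88 MPa.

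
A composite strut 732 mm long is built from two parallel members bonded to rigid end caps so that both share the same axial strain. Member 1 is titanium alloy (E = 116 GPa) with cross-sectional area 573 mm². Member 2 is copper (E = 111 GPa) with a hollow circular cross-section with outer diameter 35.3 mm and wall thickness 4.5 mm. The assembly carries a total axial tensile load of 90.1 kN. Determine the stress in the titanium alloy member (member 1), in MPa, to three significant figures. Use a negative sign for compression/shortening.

A_2 = 435.4 mm².
Equal strain + equilibrium ⇒ each member carries load in proportion to AE: A₁E₁ = 66470000 N, A₂E₂ = 48330000 N, ΣAE = 114800000 N.
σ₁ = P·E₁/ΣAE = 90100·116000/114800000 = 91.04 MPa.

91.0 MPa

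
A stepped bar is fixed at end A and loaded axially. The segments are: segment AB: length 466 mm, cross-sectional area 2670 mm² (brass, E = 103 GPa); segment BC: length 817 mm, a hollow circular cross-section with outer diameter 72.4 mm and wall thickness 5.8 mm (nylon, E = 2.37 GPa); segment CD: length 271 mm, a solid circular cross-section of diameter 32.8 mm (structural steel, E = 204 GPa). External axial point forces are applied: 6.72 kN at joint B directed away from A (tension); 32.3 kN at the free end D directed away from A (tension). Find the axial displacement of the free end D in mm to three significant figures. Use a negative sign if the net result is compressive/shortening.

Internal axial forces (sectioning from the free end, tension +): N_CD = 32.3 kN, N_BC = 32.3 kN, N_AB = 39.02 kN.
A_BC = 1214 mm².
A_CD = 845 mm².
δ_AB = 39020·466/(2670·103000) = 0.06612 mm
δ_BC = 32300·817/(1214·2370) = 9.175 mm
δ_CD = 32300·271/(845·204000) = 0.05078 mm
δ = Σδ_i = 9.292 mm.

9.29 mm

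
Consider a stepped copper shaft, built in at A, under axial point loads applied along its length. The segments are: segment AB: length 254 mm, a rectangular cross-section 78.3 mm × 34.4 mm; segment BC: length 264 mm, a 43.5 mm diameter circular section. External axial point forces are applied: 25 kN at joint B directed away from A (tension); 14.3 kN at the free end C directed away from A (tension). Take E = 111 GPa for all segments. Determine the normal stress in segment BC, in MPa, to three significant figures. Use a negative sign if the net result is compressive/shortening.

Internal axial forces (sectioning from the free end, tension +): N_BC = 14.3 kN, N_AB = 39.3 kN.
A_BC = 1486 mm².
σ_BC = N_BC/A_BC = 14300/1486 = 9.622 MPa.

9.62 MPa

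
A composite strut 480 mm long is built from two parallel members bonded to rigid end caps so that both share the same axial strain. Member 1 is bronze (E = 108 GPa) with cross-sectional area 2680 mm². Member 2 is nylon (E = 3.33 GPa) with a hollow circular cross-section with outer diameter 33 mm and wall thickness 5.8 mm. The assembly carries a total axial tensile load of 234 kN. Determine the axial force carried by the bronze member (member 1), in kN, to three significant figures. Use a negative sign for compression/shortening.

233 kN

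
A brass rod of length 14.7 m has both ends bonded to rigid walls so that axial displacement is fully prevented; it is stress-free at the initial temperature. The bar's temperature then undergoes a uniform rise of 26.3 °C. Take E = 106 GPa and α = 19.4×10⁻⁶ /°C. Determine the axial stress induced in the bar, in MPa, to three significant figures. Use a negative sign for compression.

-54.1 MPa

Free thermal expansion αLΔT = 19.4e-6 · 14700 · 26.3 = 7.5 mm.
The walls impose strain ε = −(7.5)/14700 = -5.1022e-04; σ = Eε = 106000 · -5.1022e-04 = -54.08 MPa.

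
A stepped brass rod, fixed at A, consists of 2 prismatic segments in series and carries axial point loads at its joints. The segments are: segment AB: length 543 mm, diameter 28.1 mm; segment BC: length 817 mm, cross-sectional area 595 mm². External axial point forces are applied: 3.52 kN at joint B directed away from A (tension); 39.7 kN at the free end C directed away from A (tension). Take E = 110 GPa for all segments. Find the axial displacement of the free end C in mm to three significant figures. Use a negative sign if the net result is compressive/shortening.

Internal axial forces (sectioning from the free end, tension +): N_BC = 39.7 kN, N_AB = 43.22 kN.
A_AB = 620.2 mm².
δ_AB = 43220·543/(620.2·110000) = 0.344 mm
δ_BC = 39700·817/(595·110000) = 0.4956 mm
δ = Σδ_i = 0.8396 mm.

0.840 mm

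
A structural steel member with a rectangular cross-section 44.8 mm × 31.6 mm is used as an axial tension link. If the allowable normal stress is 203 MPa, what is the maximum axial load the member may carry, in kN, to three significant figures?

A = 1416 mm².
P_max = σ_allow · A = 203 · 1416 = 287400 N = 287.4 kN.

287 kN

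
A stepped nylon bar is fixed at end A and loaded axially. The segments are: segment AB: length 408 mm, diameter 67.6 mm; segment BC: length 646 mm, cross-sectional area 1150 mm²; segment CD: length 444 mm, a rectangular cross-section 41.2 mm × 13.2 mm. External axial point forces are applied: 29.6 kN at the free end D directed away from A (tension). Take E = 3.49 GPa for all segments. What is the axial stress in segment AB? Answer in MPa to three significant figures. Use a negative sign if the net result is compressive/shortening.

8.25 MPa

Internal axial forces (sectioning from the free end, tension +): N_CD = 29.6 kN, N_BC = 29.6 kN, N_AB = 29.6 kN.
A_AB = 3589 mm².
σ_AB = N_AB/A_AB = 29600/3589 = 8.247 MPa.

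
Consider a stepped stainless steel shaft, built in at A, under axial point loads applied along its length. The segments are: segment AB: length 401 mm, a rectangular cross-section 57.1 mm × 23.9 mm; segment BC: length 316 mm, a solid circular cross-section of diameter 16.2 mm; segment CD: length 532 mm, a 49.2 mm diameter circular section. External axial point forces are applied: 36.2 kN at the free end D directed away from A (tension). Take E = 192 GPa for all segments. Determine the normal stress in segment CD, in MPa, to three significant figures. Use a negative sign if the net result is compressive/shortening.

19.0 MPa

Internal axial forces (sectioning from the free end, tension +): N_CD = 36.2 kN, N_BC = 36.2 kN, N_AB = 36.2 kN.
A_CD = 1901 mm².
σ_CD = N_CD/A_CD = 36200/1901 = 19.04 MPa.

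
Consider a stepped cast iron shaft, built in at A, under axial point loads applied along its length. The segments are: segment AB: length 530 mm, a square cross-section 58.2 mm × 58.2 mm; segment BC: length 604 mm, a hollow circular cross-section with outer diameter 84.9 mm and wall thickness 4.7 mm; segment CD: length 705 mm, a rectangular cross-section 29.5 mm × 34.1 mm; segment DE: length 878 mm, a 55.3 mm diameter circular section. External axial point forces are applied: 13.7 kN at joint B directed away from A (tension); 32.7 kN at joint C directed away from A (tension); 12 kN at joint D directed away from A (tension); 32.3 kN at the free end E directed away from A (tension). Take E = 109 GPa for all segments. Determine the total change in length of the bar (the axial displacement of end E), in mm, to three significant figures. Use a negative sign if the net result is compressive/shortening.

Internal axial forces (sectioning from the free end, tension +): N_DE = 32.3 kN, N_CD = 44.3 kN, N_BC = 77 kN, N_AB = 90.7 kN.
A_AB = 3387 mm².
A_BC = 1184 mm².
A_CD = 1006 mm².
A_DE = 2402 mm².
δ_AB = 90700·530/(3387·109000) = 0.1302 mm
δ_BC = 77000·604/(1184·109000) = 0.3603 mm
δ_CD = 44300·705/(1006·109000) = 0.2848 mm
δ_DE = 32300·878/(2402·109000) = 0.1083 mm
δ = Σδ_i = 0.8837 mm.

0.884 mm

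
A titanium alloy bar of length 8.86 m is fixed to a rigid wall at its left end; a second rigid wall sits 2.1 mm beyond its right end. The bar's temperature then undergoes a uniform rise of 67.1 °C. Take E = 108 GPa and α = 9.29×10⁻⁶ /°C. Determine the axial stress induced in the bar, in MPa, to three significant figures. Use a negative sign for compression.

-41.7 MPa

Free thermal expansion αLΔT = 9.29e-6 · 8860 · 67.1 = 5.523 mm.
The walls engage after the gap closes; constrained expansion = 5.523 − 2.1 = 3.423 mm.
The walls impose strain ε = −(3.423)/8860 = -3.8634e-04; σ = Eε = 108000 · -3.8634e-04 = -41.72 MPa.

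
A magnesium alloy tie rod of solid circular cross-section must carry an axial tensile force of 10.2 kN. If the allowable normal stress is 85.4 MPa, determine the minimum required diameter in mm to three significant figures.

12.3 mm

Required area A ≥ P/σ_allow = 10200/85.4 = 119.4 mm².
For a solid circular section, d ≥ √(4A/π) = 12.33 mm.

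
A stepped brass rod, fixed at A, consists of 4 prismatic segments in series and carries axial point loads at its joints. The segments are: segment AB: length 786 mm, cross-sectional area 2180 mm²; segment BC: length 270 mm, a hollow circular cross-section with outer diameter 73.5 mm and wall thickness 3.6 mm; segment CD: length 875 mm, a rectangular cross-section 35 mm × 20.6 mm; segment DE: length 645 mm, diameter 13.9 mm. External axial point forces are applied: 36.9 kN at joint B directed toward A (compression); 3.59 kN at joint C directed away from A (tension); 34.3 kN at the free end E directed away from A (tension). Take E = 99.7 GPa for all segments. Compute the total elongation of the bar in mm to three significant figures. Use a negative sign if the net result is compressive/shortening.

Internal axial forces (sectioning from the free end, tension +): N_DE = 34.3 kN, N_CD = 34.3 kN, N_BC = 37.89 kN, N_AB = 0.99 kN.
A_BC = 790.6 mm².
A_CD = 721 mm².
A_DE = 151.7 mm².
δ_AB = 990·786/(2180·99700) = 0.00358 mm
δ_BC = 37890·270/(790.6·99700) = 0.1298 mm
δ_CD = 34300·875/(721·99700) = 0.4175 mm
δ_DE = 34300·645/(151.7·99700) = 1.462 mm
δ = Σδ_i = 2.013 mm.

2.01 mm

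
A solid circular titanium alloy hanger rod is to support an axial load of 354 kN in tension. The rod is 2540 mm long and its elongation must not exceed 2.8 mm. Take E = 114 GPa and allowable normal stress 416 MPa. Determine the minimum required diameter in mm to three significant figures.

Required area A ≥ P/σ_allow = 354000/416 = 851 mm².
For a solid circular section, d ≥ √(4A/π) = 32.92 mm.
Elongation limit: A ≥ PL/(Eδ_allow) = 354000·2540/(114000·2.8) = 2817 mm² ⇒ d ≥ 59.89 mm.
The elongation limit governs.

59.9 mm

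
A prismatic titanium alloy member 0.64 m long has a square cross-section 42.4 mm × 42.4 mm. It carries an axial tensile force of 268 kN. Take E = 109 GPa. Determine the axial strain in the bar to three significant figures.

0.00137

A = 1798 mm².
σ = N/A = 149.1 MPa; ε = σ/E = 149.1/109000 = 1.368e-03.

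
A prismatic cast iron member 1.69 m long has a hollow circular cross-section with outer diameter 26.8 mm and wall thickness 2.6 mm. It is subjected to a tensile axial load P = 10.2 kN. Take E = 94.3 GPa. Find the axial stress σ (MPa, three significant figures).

A = 197.7 mm².
σ = N/A = 10200/197.7 = 51.6 MPa.

51.6 MPa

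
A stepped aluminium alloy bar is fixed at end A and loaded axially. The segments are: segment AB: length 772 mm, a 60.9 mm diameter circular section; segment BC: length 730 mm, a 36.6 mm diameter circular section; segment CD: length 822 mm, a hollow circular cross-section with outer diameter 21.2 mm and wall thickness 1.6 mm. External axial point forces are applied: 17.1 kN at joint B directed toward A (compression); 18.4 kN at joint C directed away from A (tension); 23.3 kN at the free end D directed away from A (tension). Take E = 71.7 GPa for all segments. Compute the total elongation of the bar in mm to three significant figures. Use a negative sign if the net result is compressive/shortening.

Internal axial forces (sectioning from the free end, tension +): N_CD = 23.3 kN, N_BC = 41.7 kN, N_AB = 24.6 kN.
A_AB = 2913 mm².
A_BC = 1052 mm².
A_CD = 98.52 mm².
δ_AB = 24600·772/(2913·71700) = 0.09093 mm
δ_BC = 41700·730/(1052·71700) = 0.4035 mm
δ_CD = 23300·822/(98.52·71700) = 2.711 mm
δ = Σδ_i = 3.206 mm.

3.21 mm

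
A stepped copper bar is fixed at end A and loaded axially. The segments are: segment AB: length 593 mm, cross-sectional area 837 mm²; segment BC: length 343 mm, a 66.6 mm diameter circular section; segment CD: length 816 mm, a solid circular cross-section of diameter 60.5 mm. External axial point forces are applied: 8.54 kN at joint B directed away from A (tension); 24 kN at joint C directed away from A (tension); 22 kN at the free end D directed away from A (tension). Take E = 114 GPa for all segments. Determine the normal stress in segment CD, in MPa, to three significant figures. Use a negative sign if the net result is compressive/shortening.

Internal axial forces (sectioning from the free end, tension +): N_CD = 22 kN, N_BC = 46 kN, N_AB = 54.54 kN.
A_CD = 2875 mm².
σ_CD = N_CD/A_CD = 22000/2875 = 7.653 MPa.

7.65 MPa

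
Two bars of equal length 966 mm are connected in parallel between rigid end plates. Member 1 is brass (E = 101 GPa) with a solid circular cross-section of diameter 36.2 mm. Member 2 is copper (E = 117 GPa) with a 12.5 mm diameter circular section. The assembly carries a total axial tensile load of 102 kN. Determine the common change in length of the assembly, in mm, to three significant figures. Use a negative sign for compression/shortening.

0.833 mm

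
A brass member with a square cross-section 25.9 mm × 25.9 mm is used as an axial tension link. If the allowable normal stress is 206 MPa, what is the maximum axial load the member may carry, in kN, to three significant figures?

138 kN

A = 670.8 mm².
P_max = σ_allow · A = 206 · 670.8 = 138200 N = 138.2 kN.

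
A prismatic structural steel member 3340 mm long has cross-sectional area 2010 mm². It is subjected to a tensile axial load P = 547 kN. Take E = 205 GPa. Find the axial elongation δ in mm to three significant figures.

4.43 mm

δ_mech = NL/(AE) = 547000·3340/(2010·205000) = 4.434 mm.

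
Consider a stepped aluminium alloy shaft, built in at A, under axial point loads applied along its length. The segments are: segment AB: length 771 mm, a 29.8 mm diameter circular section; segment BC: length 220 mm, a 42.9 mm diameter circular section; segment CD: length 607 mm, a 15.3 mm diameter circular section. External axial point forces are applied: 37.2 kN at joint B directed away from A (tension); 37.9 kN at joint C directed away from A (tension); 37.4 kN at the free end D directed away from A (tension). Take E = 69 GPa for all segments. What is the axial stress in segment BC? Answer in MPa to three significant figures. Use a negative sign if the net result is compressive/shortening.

52.1 MPa

Internal axial forces (sectioning from the free end, tension +): N_CD = 37.4 kN, N_BC = 75.3 kN, N_AB = 112.5 kN.
A_BC = 1445 mm².
σ_BC = N_BC/A_BC = 75300/1445 = 52.09 MPa.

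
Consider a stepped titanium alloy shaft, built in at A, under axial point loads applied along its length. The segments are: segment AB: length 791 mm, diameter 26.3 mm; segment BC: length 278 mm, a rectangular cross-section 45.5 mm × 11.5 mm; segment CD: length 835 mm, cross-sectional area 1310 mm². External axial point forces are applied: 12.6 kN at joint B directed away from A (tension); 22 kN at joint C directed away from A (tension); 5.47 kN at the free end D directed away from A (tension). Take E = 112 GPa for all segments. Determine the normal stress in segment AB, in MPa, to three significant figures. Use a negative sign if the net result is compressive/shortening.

73.8 MPa

Internal axial forces (sectioning from the free end, tension +): N_CD = 5.47 kN, N_BC = 27.47 kN, N_AB = 40.07 kN.
A_AB = 543.3 mm².
σ_AB = N_AB/A_AB = 40070/543.3 = 73.76 MPa.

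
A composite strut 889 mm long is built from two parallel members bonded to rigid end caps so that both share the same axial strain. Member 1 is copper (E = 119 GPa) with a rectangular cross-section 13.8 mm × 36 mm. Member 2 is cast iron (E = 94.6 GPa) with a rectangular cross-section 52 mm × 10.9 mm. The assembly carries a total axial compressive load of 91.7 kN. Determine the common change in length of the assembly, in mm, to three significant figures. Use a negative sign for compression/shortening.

-0.723 mm

A_1 = 496.8 mm².
A_2 = 566.8 mm².
Equal strain + equilibrium ⇒ each member carries load in proportion to AE: A₁E₁ = 59120000 N, A₂E₂ = 53620000 N, ΣAE = 112700000 N.
δ = PL/ΣAE = -91700·889/112700000 = -0.7231 mm.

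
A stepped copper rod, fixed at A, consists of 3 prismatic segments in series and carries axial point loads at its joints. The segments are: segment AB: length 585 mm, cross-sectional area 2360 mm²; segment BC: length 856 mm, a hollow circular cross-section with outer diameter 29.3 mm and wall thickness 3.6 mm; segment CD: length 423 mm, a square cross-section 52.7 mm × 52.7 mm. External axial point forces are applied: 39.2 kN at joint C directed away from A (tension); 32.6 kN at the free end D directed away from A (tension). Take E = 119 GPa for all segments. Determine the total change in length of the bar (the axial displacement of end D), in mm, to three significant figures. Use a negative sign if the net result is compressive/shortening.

1.97 mm

Internal axial forces (sectioning from the free end, tension +): N_CD = 32.6 kN, N_BC = 71.8 kN, N_AB = 71.8 kN.
A_BC = 290.7 mm².
A_CD = 2777 mm².
δ_AB = 71800·585/(2360·119000) = 0.1496 mm
δ_BC = 71800·856/(290.7·119000) = 1.777 mm
δ_CD = 32600·423/(2777·119000) = 0.04172 mm
δ = Σδ_i = 1.968 mm.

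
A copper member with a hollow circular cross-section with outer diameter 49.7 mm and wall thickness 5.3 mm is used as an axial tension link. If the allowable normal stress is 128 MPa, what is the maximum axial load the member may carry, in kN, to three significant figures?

A = 739.3 mm².
P_max = σ_allow · A = 128 · 739.3 = 94630 N = 94.63 kN.

94.6 kN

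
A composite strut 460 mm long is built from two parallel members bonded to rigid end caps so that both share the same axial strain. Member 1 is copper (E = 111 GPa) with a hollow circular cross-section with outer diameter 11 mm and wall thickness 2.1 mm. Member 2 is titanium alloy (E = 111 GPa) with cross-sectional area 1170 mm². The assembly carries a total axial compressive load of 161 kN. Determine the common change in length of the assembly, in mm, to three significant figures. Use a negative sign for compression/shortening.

A_1 = 58.72 mm².
Equal strain + equilibrium ⇒ each member carries load in proportion to AE: A₁E₁ = 6518000 N, A₂E₂ = 129900000 N, ΣAE = 136400000 N.
δ = PL/ΣAE = -161000·460/136400000 = -0.543 mm.

-0.543 mm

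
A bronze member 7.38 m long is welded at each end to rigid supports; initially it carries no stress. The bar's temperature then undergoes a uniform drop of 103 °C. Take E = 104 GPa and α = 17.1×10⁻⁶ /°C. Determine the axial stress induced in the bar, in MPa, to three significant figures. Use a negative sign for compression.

183 MPa

Free thermal expansion αLΔT = 17.1e-6 · 7380 · -103 = -13 mm.
The walls impose strain ε = −(-13)/7380 = 1.7613e-03; σ = Eε = 104000 · 1.7613e-03 = 183.2 MPa.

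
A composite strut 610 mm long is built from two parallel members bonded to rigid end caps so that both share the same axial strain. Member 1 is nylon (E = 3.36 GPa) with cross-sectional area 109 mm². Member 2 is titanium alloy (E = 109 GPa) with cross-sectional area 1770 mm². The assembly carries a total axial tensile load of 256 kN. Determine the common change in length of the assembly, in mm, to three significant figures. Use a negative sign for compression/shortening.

0.808 mm

Equal strain + equilibrium ⇒ each member carries load in proportion to AE: A₁E₁ = 366200 N, A₂E₂ = 192900000 N, ΣAE = 193300000 N.
δ = PL/ΣAE = 256000·610/193300000 = 0.8079 mm.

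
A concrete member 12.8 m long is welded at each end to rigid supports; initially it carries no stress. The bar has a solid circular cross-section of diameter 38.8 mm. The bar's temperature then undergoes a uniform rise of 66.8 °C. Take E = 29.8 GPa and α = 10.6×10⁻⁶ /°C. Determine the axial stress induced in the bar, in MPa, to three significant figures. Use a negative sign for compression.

Free thermal expansion αLΔT = 10.6e-6 · 12800 · 66.8 = 9.063 mm.
The walls impose strain ε = −(9.063)/12800 = -7.0808e-04; σ = Eε = 29800 · -7.0808e-04 = -21.1 MPa.

-21.1 MPa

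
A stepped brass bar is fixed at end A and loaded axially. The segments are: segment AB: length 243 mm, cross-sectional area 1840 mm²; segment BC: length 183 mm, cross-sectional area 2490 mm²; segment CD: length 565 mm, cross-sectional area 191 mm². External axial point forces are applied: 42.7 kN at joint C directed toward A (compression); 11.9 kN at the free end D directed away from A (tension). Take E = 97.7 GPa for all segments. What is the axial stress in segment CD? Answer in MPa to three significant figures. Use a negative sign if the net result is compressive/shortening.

Internal axial forces (sectioning from the free end, tension +): N_CD = 11.9 kN, N_BC = -30.8 kN, N_AB = -30.8 kN.
σ_CD = N_CD/A_CD = 11900/191 = 62.3 MPa.

62.3 MPa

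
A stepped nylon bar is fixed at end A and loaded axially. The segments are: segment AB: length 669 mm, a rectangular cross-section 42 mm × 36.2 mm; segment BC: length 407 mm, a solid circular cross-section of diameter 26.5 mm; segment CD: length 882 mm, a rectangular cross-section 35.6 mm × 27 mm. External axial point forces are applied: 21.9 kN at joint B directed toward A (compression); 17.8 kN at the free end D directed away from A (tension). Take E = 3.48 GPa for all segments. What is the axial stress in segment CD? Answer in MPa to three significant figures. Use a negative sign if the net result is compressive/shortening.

18.5 MPa

Internal axial forces (sectioning from the free end, tension +): N_CD = 17.8 kN, N_BC = 17.8 kN, N_AB = -4.1 kN.
A_CD = 961.2 mm².
σ_CD = N_CD/A_CD = 17800/961.2 = 18.52 MPa.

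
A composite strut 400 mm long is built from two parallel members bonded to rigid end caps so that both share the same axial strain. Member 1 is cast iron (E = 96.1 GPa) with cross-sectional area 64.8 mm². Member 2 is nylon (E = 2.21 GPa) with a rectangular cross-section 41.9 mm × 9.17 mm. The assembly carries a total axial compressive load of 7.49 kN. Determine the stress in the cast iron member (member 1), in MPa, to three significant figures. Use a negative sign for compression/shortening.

A_2 = 384.2 mm².
Equal strain + equilibrium ⇒ each member carries load in proportion to AE: A₁E₁ = 6227000 N, A₂E₂ = 849100 N, ΣAE = 7076000 N.
σ₁ = P·E₁/ΣAE = -7490·96100/7076000 = -101.7 MPa.

-102 MPa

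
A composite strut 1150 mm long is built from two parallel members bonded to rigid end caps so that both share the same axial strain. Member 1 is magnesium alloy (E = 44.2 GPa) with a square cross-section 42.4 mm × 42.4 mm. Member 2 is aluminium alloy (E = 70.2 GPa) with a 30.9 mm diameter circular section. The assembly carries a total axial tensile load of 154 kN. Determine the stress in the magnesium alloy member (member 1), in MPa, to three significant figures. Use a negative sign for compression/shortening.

51.5 MPa

A_1 = 1798 mm².
A_2 = 749.9 mm².
Equal strain + equilibrium ⇒ each member carries load in proportion to AE: A₁E₁ = 79460000 N, A₂E₂ = 52640000 N, ΣAE = 132100000 N.
σ₁ = P·E₁/ΣAE = 154000·44200/132100000 = 51.53 MPa.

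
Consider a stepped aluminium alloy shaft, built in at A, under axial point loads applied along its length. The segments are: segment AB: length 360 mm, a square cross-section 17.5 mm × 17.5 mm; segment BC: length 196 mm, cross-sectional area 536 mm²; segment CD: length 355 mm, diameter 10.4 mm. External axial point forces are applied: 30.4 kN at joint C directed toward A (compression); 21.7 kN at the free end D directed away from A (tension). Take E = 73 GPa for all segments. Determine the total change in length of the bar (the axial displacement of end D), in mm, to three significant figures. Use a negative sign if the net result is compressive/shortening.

Internal axial forces (sectioning from the free end, tension +): N_CD = 21.7 kN, N_BC = -8.7 kN, N_AB = -8.7 kN.
A_AB = 306.2 mm².
A_CD = 84.95 mm².
δ_AB = -8700·360/(306.2·73000) = -0.1401 mm
δ_BC = -8700·196/(536·73000) = -0.04358 mm
δ_CD = 21700·355/(84.95·73000) = 1.242 mm
δ = Σδ_i = 1.059 mm.

1.06 mm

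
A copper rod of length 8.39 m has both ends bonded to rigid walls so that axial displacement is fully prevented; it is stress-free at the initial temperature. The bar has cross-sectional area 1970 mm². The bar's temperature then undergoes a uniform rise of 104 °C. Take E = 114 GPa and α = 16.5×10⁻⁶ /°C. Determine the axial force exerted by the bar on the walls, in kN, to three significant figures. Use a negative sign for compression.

-385 kN

Free thermal expansion αLΔT = 16.5e-6 · 8390 · 104 = 14.4 mm.
The walls impose strain ε = −(14.4)/8390 = -1.7160e-03; σ = Eε = 114000 · -1.7160e-03 = -195.6 MPa.
Wall reaction R = σ·A = -195.6·1970 = -385400 N = -385.4 kN.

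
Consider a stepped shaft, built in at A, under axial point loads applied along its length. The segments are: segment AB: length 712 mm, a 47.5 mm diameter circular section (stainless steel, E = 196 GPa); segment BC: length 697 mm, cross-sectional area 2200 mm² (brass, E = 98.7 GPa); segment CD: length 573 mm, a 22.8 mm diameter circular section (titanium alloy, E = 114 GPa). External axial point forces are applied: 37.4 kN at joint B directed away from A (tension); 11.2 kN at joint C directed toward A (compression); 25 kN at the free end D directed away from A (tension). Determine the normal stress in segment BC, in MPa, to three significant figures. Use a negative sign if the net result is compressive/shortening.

6.27 MPa

Internal axial forces (sectioning from the free end, tension +): N_CD = 25 kN, N_BC = 13.8 kN, N_AB = 51.2 kN.
σ_BC = N_BC/A_BC = 13800/2200 = 6.273 MPa.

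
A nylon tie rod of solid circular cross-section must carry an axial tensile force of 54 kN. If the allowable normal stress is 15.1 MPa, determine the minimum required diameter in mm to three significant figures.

67.5 mm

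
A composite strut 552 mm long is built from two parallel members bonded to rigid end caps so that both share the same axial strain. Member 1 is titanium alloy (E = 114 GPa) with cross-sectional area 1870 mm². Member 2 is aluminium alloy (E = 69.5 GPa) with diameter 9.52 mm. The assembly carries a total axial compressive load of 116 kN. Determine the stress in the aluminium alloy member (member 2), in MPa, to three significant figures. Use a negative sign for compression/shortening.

A_2 = 71.18 mm².
Equal strain + equilibrium ⇒ each member carries load in proportion to AE: A₁E₁ = 213200000 N, A₂E₂ = 4947000 N, ΣAE = 218100000 N.
σ₂ = P·E₂/ΣAE = -116000·69500/218100000 = -36.96 MPa.

-37.0 MPa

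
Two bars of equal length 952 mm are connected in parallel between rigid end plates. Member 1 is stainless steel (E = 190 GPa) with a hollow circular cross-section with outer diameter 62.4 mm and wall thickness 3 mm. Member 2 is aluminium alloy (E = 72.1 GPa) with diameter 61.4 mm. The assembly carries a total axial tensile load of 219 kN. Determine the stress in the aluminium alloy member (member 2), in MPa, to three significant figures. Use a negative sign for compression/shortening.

A_1 = 559.8 mm².
A_2 = 2961 mm².
Equal strain + equilibrium ⇒ each member carries load in proportion to AE: A₁E₁ = 106400000 N, A₂E₂ = 213500000 N, ΣAE = 319900000 N.
σ₂ = P·E₂/ΣAE = 219000·72100/319900000 = 49.37 MPa.

49.4 MPa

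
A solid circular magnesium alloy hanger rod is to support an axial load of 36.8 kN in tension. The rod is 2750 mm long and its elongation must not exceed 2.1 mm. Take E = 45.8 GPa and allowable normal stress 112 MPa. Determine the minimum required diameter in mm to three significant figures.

Required area A ≥ P/σ_allow = 36800/112 = 328.6 mm².
For a solid circular section, d ≥ √(4A/π) = 20.45 mm.
Elongation limit: A ≥ PL/(Eδ_allow) = 36800·2750/(45800·2.1) = 1052 mm² ⇒ d ≥ 36.6 mm.
The elongation limit governs.

36.6 mm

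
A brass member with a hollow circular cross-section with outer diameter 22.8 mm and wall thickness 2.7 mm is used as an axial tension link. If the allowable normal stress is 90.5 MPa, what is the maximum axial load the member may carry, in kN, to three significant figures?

15.4 kN

A = 170.5 mm².
P_max = σ_allow · A = 90.5 · 170.5 = 15430 N = 15.43 kN.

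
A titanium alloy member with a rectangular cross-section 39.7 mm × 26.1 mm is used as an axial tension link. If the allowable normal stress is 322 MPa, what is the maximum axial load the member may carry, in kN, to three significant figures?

334 kN

A = 1036 mm².
P_max = σ_allow · A = 322 · 1036 = 333600 N = 333.6 kN.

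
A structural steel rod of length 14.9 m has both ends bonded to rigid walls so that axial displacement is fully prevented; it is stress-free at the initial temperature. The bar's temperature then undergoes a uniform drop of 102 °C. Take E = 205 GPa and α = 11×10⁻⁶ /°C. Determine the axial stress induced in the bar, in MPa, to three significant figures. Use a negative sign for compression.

Free thermal expansion αLΔT = 11e-6 · 14900 · -102 = -16.72 mm.
The walls impose strain ε = −(-16.72)/14900 = 1.1220e-03; σ = Eε = 205000 · 1.1220e-03 = 230 MPa.

230 MPa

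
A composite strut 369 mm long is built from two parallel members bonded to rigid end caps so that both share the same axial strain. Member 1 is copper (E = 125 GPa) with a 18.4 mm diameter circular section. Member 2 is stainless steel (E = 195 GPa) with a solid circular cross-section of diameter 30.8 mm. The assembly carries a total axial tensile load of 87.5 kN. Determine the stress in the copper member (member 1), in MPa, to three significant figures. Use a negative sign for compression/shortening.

A_1 = 265.9 mm².
A_2 = 745.1 mm².
Equal strain + equilibrium ⇒ each member carries load in proportion to AE: A₁E₁ = 33240000 N, A₂E₂ = 145300000 N, ΣAE = 178500000 N.
σ₁ = P·E₁/ΣAE = 87500·125000/178500000 = 61.27 MPa.

61.3 MPa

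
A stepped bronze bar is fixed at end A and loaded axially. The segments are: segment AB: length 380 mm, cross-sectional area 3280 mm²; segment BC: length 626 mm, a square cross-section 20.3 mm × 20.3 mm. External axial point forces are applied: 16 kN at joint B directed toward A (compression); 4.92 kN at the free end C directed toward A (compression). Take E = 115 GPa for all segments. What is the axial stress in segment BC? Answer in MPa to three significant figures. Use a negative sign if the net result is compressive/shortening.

-11.9 MPa

Internal axial forces (sectioning from the free end, tension +): N_BC = -4.92 kN, N_AB = -20.92 kN.
A_BC = 412.1 mm².
σ_BC = N_BC/A_BC = -4920/412.1 = -11.94 MPa.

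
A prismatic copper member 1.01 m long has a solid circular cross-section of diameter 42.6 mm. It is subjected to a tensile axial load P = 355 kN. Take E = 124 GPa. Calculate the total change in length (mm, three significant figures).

A = 1425 mm².
δ_mech = NL/(AE) = 355000·1010/(1425·124000) = 2.029 mm.

2.03 mm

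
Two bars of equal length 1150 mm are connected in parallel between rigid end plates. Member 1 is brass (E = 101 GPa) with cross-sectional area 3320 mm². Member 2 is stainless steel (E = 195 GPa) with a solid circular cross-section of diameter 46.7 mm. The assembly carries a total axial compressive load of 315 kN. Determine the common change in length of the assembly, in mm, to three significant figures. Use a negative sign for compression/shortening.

A_2 = 1713 mm².
Equal strain + equilibrium ⇒ each member carries load in proportion to AE: A₁E₁ = 335300000 N, A₂E₂ = 334000000 N, ΣAE = 669300000 N.
δ = PL/ΣAE = -315000·1150/669300000 = -0.5412 mm.

-0.541 mm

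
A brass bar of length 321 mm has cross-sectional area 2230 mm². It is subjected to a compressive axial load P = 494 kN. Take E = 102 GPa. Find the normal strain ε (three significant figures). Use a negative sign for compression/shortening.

-0.00217

σ = N/A = -221.5 MPa; ε = σ/E = -221.5/102000 = -2.172e-03.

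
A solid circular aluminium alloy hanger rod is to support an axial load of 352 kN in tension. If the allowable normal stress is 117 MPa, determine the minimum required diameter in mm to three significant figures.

61.9 mm

Required area A ≥ P/σ_allow = 352000/117 = 3009 mm².
For a solid circular section, d ≥ √(4A/π) = 61.89 mm.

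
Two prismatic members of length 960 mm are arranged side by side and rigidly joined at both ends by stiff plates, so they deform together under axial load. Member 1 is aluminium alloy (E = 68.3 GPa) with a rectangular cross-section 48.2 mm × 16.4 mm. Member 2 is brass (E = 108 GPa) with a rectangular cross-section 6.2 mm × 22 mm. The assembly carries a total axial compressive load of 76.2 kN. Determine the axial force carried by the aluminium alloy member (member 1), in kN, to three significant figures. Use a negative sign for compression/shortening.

A_1 = 790.5 mm².
A_2 = 136.4 mm².
Equal strain + equilibrium ⇒ each member carries load in proportion to AE: A₁E₁ = 53990000 N, A₂E₂ = 14730000 N, ΣAE = 68720000 N.
F₁ = P·A₁E₁/ΣAE = -76200·53990000/68720000 = -59870 N.

-59.9 kN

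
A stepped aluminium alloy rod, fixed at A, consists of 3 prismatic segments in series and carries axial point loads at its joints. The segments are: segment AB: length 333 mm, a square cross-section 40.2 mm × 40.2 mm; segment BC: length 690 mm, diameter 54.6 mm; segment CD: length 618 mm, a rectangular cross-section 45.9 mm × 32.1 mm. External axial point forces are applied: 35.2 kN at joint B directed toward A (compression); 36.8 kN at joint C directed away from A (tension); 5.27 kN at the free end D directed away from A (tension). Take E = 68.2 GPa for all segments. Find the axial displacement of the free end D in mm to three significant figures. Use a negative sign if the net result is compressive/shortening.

0.235 mm

Internal axial forces (sectioning from the free end, tension +): N_CD = 5.27 kN, N_BC = 42.07 kN, N_AB = 6.87 kN.
A_AB = 1616 mm².
A_BC = 2341 mm².
A_CD = 1473 mm².
δ_AB = 6870·333/(1616·68200) = 0.02076 mm
δ_BC = 42070·690/(2341·68200) = 0.1818 mm
δ_CD = 5270·618/(1473·68200) = 0.03241 mm
δ = Σδ_i = 0.235 mm.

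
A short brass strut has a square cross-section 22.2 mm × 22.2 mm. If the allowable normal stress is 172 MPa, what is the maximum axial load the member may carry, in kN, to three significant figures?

A = 492.8 mm².
P_max = σ_allow · A = 172 · 492.8 = 84770 N = 84.77 kN.

84.8 kN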